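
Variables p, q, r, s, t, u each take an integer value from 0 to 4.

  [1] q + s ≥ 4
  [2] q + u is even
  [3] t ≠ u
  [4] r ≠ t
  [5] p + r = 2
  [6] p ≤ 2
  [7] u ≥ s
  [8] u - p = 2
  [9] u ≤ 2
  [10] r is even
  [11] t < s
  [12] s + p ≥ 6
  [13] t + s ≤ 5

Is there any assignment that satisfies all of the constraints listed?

Unsatisfiable

From constraints 7 and 9: s ≤ u ≤ 2. From constraint 6: p ≤ 2. Hence s + p ≤ 4. But constraint 12 requires s + p ≥ 6, and 6 > 4. Contradiction.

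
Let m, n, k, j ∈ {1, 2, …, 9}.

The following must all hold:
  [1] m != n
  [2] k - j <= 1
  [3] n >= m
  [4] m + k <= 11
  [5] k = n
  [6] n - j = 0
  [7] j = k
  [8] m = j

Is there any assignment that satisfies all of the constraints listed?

Unsatisfiable

From constraints 5, 7, and 8, m = j = k = n, so m = n. But constraint 1 says m ≠ n. Contradiction.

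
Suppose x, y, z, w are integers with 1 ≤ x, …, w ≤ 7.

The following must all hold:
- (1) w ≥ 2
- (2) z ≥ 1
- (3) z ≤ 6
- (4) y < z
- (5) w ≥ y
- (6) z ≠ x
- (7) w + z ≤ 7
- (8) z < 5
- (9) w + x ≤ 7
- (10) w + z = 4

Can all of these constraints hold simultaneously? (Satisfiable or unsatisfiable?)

Take x = 5, y = 1, z = 2, w = 2. Then constraint 7: w + z = 4; constraint 9: w + x = 7, and every other listed constraint is also met.

Satisfiable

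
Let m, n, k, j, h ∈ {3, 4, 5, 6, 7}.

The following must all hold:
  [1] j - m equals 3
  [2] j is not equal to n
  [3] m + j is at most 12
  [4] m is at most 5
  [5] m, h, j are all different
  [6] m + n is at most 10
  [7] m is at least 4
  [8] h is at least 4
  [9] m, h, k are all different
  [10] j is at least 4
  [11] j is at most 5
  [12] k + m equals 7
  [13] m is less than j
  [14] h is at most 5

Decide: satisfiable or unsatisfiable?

Constraints 4, 7, 8, 10, 11, and 14 confine each of m, h, j to the 2 values {4, 5}.
Constraint 5 requires all 3 of them to be distinct, but only 2 values are available — impossible by the pigeonhole principle.

Unsatisfiable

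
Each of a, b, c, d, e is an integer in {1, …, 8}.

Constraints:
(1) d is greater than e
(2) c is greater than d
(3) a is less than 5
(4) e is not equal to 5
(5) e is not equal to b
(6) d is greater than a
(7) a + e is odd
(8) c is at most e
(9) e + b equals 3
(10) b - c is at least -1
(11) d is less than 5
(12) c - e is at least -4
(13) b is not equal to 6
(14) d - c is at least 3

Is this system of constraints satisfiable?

Constraints 1, 2, and 8 give c ≤ e, e < d, d < c. Chaining: c ≤ e < d < c, which forces c < c — impossible.

Unsatisfiable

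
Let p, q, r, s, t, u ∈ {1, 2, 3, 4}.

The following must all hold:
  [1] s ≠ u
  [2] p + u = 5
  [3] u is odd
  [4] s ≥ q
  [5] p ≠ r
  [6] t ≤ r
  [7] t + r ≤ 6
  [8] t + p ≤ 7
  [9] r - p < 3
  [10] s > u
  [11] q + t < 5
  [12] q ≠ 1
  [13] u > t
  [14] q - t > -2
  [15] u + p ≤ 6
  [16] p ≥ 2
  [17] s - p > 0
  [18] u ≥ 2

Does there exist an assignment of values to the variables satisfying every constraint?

Take p = 2, q = 2, r = 4, s = 4, t = 2, u = 3. Then constraint 2: p + u = 5; constraint 7: t + r = 6, and every other listed constraint is also met.

Satisfiable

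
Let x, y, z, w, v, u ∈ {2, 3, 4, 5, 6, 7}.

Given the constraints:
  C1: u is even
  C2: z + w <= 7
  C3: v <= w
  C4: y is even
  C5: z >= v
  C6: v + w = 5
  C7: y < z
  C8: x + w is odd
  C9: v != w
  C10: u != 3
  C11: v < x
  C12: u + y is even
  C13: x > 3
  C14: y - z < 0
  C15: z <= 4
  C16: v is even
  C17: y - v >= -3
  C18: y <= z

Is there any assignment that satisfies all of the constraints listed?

Satisfiable

One satisfying assignment is x = 4, y = 2, z = 4, w = 3, v = 2, u = 2.
For the less obvious constraints — constraint 2: z + w = 7; constraint 6: v + w = 5 — and the others hold by inspection.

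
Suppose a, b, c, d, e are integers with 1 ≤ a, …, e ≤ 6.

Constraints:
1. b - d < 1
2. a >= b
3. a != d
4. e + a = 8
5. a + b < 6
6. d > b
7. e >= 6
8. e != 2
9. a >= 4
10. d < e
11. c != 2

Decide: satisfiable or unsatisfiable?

From constraint 7: e ≥ 6. From constraint 9: a ≥ 4. Hence e + a ≥ 10. But constraint 4 requires e + a = 8, and 8 < 10. Contradiction.

Unsatisfiable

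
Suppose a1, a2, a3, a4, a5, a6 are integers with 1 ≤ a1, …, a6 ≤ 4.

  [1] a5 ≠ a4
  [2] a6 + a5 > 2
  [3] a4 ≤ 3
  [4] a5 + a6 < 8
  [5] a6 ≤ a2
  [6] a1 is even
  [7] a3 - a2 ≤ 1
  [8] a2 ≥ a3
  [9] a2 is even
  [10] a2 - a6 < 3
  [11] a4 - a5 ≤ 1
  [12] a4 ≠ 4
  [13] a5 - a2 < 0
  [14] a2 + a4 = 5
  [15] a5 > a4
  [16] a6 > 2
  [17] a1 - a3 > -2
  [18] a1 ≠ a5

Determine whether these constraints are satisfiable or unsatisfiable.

Satisfiable

Try a1 = 4, a2 = 4, a3 = 4, a4 = 1, a5 = 2, a6 = 3.
Check constraint 2: a6 + a5 = 5; constraint 4: a5 + a6 = 5. The remaining constraints are straightforward to verify.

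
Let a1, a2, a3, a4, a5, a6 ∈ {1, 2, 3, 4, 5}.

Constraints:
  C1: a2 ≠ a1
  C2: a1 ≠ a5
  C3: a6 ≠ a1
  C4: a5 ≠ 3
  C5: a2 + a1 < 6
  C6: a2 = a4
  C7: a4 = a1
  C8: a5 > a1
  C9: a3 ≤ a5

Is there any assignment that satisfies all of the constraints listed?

From constraints 6 and 7, a2 = a4 = a1, so a2 = a1. But constraint 1 says a2 ≠ a1. Contradiction.

Unsatisfiable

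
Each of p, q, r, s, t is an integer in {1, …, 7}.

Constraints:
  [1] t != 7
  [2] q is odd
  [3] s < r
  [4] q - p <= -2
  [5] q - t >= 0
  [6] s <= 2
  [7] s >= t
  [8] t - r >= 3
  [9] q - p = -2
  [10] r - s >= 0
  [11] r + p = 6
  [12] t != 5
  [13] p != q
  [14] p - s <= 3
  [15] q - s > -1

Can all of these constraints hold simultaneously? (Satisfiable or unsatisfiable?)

Unsatisfiable

Constraints 4, 5, 8, 10, and 14 give q − t ≥ 0, t − r ≥ 3, r − s ≥ 0, s − p ≥ -3, p − q ≥ 2.
Adding all 5 inequalities: the left sides telescope to 0, and the right sides sum to 0 + 3 + 0 + (-3) + 2 = 2. So 0 ≥ 2, which is false.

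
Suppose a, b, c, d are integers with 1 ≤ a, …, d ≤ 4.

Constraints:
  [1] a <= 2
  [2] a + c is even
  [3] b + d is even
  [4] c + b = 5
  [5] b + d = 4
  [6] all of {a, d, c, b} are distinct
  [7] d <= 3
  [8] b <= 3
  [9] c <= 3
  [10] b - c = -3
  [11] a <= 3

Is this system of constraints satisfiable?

Unsatisfiable

Constraints 7, 8, 9, and 11 confine each of a, d, c, b to the 3 values {1, …, 3} (the domain already gives each ≥ 1).
Constraint 6 requires all 4 of them to be distinct, but only 3 values are available — impossible by the pigeonhole principle.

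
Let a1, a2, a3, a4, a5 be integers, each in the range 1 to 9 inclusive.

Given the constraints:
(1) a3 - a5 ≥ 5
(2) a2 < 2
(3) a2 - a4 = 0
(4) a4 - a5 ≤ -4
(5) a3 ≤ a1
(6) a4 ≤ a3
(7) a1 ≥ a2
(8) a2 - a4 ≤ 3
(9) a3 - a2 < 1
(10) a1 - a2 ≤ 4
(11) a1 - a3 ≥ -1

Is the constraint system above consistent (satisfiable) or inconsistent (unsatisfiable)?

Constraints 1, 4, 8, 10, and 11 give a4 − a2 ≥ -3, a2 − a1 ≥ -4, a1 − a3 ≥ -1, a3 − a5 ≥ 5, a5 − a4 ≥ 4.
Adding all 5 inequalities: the left sides telescope to 0, and the right sides sum to (-3) + (-4) + (-1) + 5 + 4 = 1. So 0 ≥ 1, which is false.

Unsatisfiable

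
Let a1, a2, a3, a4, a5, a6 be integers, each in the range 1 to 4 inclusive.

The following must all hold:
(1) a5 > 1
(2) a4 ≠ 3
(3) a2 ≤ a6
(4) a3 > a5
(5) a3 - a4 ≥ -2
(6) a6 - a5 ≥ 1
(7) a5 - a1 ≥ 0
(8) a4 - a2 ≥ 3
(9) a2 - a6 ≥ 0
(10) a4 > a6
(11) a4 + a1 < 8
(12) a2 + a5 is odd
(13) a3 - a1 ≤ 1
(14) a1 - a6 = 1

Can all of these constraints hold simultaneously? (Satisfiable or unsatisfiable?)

Unsatisfiable

Constraints 5, 6, 7, 8, 9, and 13 give a2 − a6 ≥ 0, a6 − a5 ≥ 1, a5 − a1 ≥ 0, a1 − a3 ≥ -1, a3 − a4 ≥ -2, a4 − a2 ≥ 3.
Adding all 6 inequalities: the left sides telescope to 0, and the right sides sum to 0 + 1 + 0 + (-1) + (-2) + 3 = 1. So 0 ≥ 1, which is false.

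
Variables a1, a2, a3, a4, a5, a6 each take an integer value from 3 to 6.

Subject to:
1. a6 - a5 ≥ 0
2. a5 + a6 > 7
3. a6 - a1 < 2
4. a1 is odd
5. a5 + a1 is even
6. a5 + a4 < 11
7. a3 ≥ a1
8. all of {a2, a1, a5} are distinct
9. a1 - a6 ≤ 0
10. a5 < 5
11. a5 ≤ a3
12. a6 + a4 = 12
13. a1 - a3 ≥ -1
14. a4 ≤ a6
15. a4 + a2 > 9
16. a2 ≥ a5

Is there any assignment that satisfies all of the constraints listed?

Satisfiable

The assignment a1 = 5, a2 = 6, a3 = 5, a4 = 6, a5 = 3, a6 = 6 works:
  constraint 1 holds since a6 - a5 = 3.
  constraint 2 holds since a5 + a6 = 9.
  constraint 3 holds since a6 - a1 = 1.
The rest check out directly.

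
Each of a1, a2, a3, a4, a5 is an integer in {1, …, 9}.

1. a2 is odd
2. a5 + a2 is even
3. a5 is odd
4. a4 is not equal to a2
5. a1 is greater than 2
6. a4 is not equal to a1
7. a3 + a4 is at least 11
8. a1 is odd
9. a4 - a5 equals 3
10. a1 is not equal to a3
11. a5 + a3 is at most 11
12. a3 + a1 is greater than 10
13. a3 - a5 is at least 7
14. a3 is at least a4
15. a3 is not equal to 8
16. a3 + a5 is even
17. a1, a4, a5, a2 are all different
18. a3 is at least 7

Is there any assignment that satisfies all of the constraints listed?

Satisfiable

One satisfying assignment is a1 = 3, a2 = 7, a3 = 9, a4 = 4, a5 = 1.
For the less obvious constraints — constraint 7: a3 + a4 = 13; constraint 9: a4 - a5 = 3 — and the others hold by inspection.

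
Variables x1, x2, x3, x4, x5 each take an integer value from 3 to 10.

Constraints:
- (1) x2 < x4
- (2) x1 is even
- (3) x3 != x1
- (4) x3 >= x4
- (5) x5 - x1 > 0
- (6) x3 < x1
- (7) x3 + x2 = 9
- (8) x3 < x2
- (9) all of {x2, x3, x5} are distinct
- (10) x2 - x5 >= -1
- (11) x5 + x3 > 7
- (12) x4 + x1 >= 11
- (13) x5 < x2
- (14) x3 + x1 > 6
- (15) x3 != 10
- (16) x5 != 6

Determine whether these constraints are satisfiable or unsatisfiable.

Unsatisfiable

Constraints 1, 4, 5, 6, and 13 give x2 < x4, x4 ≤ x3, x3 < x1, x1 < x5, x5 < x2. Chaining: x2 < x4 ≤ x3 < x1 < x5 < x2, which forces x2 < x2 — impossible.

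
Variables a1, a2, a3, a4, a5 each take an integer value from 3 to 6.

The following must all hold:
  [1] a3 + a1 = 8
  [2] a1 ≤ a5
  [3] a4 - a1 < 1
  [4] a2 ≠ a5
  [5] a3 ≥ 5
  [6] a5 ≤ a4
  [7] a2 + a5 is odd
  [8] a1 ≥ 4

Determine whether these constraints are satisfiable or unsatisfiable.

From constraint 5: a3 ≥ 5. From constraint 8: a1 ≥ 4. Hence a3 + a1 ≥ 9. But constraint 1 requires a3 + a1 = 8, and 8 < 9. Contradiction.

Unsatisfiable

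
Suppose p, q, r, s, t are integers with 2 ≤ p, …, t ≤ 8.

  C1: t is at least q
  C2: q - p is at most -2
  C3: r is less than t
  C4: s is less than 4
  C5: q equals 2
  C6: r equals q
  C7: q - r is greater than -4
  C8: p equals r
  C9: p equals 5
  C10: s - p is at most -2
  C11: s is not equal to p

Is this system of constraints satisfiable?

Unsatisfiable

Constraint 9 fixes p = 5 and constraint 5 fixes q = 2. Constraints 6 and 8 give p = r = q, so p = q. But 5 ≠ 2 — contradiction.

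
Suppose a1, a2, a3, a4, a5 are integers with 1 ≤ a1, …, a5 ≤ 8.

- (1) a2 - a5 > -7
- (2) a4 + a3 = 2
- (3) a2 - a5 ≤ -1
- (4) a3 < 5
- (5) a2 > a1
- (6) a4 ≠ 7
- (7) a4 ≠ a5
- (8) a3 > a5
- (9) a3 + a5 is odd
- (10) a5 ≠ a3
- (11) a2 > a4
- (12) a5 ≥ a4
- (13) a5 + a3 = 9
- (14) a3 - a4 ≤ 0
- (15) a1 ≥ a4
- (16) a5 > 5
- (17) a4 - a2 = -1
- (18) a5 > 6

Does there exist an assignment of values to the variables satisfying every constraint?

Constraints 3, 5, 8, 14, and 15 give a1 < a2, a2 < a5, a5 < a3, a3 ≤ a4, a4 ≤ a1. Chaining: a1 < a2 < a5 < a3 ≤ a4 ≤ a1, which forces a1 < a1 — impossible.

Unsatisfiable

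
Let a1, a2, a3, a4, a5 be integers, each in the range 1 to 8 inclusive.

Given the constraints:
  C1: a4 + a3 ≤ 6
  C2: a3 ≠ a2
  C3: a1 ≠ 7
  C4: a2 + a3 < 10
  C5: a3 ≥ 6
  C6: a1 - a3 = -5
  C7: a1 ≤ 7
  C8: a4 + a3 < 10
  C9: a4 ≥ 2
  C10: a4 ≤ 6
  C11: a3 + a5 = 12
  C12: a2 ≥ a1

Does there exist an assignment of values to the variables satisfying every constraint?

From constraint 9: a4 ≥ 2. From constraint 5: a3 ≥ 6. Hence a4 + a3 ≥ 8. But constraint 1 requires a4 + a3 ≤ 6, and 6 < 8. Contradiction.

Unsatisfiable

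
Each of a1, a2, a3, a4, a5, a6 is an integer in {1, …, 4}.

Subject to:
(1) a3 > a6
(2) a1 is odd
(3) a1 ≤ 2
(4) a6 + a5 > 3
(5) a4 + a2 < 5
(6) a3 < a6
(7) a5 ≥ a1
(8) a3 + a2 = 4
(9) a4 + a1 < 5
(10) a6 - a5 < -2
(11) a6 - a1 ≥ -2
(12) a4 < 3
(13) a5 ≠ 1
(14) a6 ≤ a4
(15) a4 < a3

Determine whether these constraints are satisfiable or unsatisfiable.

Unsatisfiable

Constraints 6, 14, and 15 give a3 < a6, a6 ≤ a4, a4 < a3. Chaining: a3 < a6 ≤ a4 < a3, which forces a3 < a3 — impossible.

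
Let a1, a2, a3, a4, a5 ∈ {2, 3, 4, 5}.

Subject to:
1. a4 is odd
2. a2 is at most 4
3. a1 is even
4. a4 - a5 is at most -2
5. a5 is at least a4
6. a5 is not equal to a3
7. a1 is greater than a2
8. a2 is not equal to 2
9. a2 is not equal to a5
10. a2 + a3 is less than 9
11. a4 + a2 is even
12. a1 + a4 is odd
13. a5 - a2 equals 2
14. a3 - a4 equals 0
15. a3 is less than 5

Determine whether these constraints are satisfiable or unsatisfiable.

Setting (a1, a2, a3, a4, a5) = (4, 3, 3, 3, 5) satisfies everything: constraint 4: a4 - a5 = -2; constraint 10: a2 + a3 = 6, and the others follow.

Satisfiable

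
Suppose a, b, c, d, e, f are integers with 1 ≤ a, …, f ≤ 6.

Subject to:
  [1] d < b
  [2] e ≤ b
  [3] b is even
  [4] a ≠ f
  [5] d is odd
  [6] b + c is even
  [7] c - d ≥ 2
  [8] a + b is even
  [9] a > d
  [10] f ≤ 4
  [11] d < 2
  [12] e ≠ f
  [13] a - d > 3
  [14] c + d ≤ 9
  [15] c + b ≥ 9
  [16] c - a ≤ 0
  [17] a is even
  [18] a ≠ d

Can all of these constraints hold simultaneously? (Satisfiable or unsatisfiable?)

Satisfiable

One satisfying assignment is a = 6, b = 6, c = 6, d = 1, e = 5, f = 1.
For the less obvious constraints — constraint 7: c - d = 5; constraint 13: a - d = 5 — and the others hold by inspection.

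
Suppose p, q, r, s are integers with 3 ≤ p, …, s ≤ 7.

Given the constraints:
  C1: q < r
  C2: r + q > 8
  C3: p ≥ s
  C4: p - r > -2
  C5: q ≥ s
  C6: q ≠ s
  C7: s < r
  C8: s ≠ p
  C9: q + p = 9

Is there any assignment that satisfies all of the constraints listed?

Setting (p, q, r, s) = (5, 4, 6, 3) satisfies everything: constraint 2: r + q = 10; constraint 4: p - r = -1, and the others follow.

Satisfiable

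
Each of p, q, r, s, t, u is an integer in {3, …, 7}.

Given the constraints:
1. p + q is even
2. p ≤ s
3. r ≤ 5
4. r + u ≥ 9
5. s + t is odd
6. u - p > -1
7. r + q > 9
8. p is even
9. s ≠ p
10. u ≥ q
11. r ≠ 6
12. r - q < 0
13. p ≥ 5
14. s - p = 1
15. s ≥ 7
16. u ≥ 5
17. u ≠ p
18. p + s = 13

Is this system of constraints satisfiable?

Satisfiable

Try p = 6, q = 6, r = 5, s = 7, t = 6, u = 7.
Check constraint 4: r + u = 12; constraint 6: u - p = 1. The remaining constraints are straightforward to verify.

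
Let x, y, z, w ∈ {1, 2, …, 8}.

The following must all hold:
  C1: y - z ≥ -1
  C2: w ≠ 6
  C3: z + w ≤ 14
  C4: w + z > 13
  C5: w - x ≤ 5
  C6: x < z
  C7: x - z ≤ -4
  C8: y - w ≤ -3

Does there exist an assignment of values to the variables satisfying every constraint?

Unsatisfiable

Constraints 1, 5, 7, and 8 give y − z ≥ -1, z − x ≥ 4, x − w ≥ -5, w − y ≥ 3.
Adding all 4 inequalities: the left sides telescope to 0, and the right sides sum to (-1) + 4 + (-5) + 3 = 1. So 0 ≥ 1, which is false.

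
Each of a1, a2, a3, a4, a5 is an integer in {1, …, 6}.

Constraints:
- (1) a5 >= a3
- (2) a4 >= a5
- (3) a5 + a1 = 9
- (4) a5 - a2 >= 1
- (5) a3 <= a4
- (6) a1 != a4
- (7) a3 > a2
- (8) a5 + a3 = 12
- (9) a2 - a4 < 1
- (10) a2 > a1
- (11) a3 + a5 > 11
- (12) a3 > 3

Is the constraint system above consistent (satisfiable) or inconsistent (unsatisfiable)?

Take a1 = 3, a2 = 4, a3 = 6, a4 = 6, a5 = 6. Then constraint 3: a5 + a1 = 9; constraint 4: a5 - a2 = 2; constraint 8: a5 + a3 = 12, and every other listed constraint is also met.

Satisfiable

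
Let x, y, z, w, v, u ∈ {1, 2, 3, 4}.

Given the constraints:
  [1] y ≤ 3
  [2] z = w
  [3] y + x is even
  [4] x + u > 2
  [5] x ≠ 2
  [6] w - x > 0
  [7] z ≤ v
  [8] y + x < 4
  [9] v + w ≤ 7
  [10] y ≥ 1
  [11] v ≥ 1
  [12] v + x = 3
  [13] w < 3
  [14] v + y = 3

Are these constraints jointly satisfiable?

Satisfiable

The assignment x = 1, y = 1, z = 2, w = 2, v = 2, u = 4 works:
  constraint 4 holds since x + u = 5.
  constraint 6 holds since w - x = 1.
The rest check out directly.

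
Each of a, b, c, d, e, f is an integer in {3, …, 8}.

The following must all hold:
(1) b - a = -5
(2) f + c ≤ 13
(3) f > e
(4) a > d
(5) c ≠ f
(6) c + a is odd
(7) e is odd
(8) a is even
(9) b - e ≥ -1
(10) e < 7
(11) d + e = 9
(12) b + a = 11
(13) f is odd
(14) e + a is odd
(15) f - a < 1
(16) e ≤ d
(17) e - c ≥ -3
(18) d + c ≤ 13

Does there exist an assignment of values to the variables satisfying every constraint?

Take a = 8, b = 3, c = 5, d = 6, e = 3, f = 7. Then constraint 1: b - a = -5; constraint 2: f + c = 12, and every other listed constraint is also met.

Satisfiable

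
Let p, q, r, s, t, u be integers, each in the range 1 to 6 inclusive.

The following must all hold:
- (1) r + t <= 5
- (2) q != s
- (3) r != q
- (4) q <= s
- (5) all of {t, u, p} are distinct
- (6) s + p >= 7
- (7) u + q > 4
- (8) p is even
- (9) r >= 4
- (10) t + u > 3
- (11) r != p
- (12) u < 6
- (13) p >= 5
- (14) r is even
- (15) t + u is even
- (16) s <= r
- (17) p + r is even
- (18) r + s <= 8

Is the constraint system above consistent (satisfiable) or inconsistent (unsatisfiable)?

Try p = 6, q = 2, r = 4, s = 4, t = 1, u = 5.
Check constraint 1: r + t = 5; constraint 6: s + p = 10; constraint 7: u + q = 7. The remaining constraints are straightforward to verify.

Satisfiable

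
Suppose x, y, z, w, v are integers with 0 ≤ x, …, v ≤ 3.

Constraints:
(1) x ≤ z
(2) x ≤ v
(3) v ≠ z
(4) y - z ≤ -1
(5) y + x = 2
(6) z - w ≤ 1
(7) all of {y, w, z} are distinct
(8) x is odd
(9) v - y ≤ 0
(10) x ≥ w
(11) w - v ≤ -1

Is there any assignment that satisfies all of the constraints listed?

Constraints 4, 6, 9, and 11 give z − y ≥ 1, y − v ≥ 0, v − w ≥ 1, w − z ≥ -1.
Adding all 4 inequalities: the left sides telescope to 0, and the right sides sum to 1 + 0 + 1 + (-1) = 1. So 0 ≥ 1, which is false.

Unsatisfiable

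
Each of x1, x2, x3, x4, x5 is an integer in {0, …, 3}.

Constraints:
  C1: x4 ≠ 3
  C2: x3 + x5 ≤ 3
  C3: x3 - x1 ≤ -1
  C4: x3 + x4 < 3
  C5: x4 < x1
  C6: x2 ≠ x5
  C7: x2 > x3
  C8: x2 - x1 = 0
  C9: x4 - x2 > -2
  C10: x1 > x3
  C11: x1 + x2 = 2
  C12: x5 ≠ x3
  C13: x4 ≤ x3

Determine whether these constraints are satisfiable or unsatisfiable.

One satisfying assignment is x1 = 1, x2 = 1, x3 = 0, x4 = 0, x5 = 3.
For the less obvious constraints — constraint 2: x3 + x5 = 3; constraint 3: x3 - x1 = -1 — and the others hold by inspection.

Satisfiable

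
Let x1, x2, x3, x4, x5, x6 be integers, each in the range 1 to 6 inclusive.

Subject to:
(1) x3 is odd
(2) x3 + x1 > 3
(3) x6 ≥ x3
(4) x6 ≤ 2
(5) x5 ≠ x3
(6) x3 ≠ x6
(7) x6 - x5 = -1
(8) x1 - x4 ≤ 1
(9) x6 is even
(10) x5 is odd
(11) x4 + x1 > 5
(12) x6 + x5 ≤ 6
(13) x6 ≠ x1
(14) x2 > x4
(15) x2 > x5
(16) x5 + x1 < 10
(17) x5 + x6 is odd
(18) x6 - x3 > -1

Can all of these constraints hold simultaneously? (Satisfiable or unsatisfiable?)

Satisfiable

The assignment x1 = 4, x2 = 5, x3 = 1, x4 = 4, x5 = 3, x6 = 2 works:
  constraint 2 holds since x3 + x1 = 5.
  constraint 7 holds since x6 - x5 = -1.
  constraint 8 holds since x1 - x4 = 0.
The rest check out directly.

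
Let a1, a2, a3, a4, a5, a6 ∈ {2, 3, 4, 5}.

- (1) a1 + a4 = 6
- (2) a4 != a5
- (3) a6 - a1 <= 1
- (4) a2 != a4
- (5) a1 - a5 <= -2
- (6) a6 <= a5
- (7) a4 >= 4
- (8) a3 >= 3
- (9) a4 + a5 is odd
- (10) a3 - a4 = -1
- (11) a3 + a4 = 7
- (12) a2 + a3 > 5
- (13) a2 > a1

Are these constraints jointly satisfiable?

The assignment a1 = 2, a2 = 5, a3 = 3, a4 = 4, a5 = 5, a6 = 2 works:
  constraint 1 holds since a1 + a4 = 6.
  constraint 3 holds since a6 - a1 = 0.
The rest check out directly.

Satisfiable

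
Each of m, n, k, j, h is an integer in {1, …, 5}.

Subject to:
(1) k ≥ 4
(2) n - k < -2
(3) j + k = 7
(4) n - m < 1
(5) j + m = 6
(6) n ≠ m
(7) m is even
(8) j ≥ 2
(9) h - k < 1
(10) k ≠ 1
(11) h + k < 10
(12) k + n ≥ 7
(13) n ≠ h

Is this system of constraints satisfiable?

Satisfiable

The assignment m = 4, n = 2, k = 5, j = 2, h = 3 works:
  constraint 2 holds since n - k = -3.
  constraint 3 holds since j + k = 7.
  constraint 4 holds since n - m = -2.
The rest check out directly.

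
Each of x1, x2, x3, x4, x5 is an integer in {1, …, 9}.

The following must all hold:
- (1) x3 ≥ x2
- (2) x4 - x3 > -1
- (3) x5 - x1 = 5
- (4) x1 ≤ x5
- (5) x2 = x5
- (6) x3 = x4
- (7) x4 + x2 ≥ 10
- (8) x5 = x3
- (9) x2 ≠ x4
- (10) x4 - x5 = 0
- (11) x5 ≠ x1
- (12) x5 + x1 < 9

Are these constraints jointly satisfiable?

Unsatisfiable

From constraints 5, 6, and 8, x2 = x5 = x3 = x4, so x2 = x4. But constraint 9 says x2 ≠ x4. Contradiction.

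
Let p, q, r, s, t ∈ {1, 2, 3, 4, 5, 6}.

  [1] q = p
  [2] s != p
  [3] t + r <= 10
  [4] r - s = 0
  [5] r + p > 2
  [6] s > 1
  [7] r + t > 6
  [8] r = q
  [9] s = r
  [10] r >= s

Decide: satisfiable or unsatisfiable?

From constraints 1, 8, and 9, s = r = q = p, so s = p. But constraint 2 says s ≠ p. Contradiction.

Unsatisfiable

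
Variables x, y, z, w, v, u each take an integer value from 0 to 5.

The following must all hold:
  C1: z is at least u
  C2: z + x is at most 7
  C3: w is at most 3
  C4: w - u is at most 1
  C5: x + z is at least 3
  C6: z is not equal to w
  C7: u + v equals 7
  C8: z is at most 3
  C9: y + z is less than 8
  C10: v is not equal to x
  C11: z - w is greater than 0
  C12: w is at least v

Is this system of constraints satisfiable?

From constraints 1 and 8: u ≤ z ≤ 3. From constraints 3 and 12: v ≤ w ≤ 3. Hence u + v ≤ 6. But constraint 7 requires u + v = 7, and 7 > 6. Contradiction.

Unsatisfiable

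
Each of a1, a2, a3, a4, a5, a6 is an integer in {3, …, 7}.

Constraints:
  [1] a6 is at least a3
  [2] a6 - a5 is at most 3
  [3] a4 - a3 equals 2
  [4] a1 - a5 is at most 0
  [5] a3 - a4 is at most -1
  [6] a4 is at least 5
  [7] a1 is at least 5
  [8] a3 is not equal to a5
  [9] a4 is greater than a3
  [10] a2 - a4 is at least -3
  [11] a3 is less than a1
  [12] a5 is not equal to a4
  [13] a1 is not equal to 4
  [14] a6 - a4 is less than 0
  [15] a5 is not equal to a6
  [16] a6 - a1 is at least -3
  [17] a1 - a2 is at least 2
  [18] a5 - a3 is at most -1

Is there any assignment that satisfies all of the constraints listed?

Unsatisfiable

Constraints 4, 5, 10, 17, and 18 give a1 − a2 ≥ 2, a2 − a4 ≥ -3, a4 − a3 ≥ 1, a3 − a5 ≥ 1, a5 − a1 ≥ 0.
Adding all 5 inequalities: the left sides telescope to 0, and the right sides sum to 2 + (-3) + 1 + 1 + 0 = 1. So 0 ≥ 1, which is false.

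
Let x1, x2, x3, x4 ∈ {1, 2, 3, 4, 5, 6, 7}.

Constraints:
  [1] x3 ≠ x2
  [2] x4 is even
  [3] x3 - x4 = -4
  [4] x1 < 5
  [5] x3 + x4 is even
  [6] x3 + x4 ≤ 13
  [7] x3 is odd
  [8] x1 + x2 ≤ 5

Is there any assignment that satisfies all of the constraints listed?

Unsatisfiable

Constraint 7 makes x3 odd and constraint 2 makes x4 even, so x3 + x4 must be odd. Constraint 5 says x3 + x4 is even — contradiction.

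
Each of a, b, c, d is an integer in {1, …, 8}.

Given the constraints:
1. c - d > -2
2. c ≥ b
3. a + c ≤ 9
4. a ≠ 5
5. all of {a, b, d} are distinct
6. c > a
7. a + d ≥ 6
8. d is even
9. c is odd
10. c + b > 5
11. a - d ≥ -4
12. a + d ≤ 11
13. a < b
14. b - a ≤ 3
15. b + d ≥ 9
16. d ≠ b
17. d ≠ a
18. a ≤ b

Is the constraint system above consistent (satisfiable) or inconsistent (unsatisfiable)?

Satisfiable

Setting (a, b, c, d) = (2, 3, 5, 6) satisfies everything: constraint 1: c - d = -1; constraint 3: a + c = 7; constraint 7: a + d = 8, and the others follow.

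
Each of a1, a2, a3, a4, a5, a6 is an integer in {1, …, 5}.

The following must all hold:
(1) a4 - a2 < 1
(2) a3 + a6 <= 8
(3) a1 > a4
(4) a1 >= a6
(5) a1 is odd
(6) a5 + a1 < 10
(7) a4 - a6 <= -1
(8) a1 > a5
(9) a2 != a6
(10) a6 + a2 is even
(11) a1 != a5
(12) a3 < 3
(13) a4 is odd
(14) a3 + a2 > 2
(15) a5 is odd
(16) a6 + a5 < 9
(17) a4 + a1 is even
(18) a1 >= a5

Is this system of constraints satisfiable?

Satisfiable

One satisfying assignment is a1 = 5, a2 = 1, a3 = 2, a4 = 1, a5 = 3, a6 = 5.
For the less obvious constraints — constraint 1: a4 - a2 = 0; constraint 2: a3 + a6 = 7 — and the others hold by inspection.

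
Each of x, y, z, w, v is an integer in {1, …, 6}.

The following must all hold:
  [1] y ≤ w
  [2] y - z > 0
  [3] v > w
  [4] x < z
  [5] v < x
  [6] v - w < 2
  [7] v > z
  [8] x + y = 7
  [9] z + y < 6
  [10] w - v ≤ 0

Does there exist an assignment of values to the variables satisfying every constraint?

Constraints 1, 2, 3, 4, and 5 give x < z, z < y, y ≤ w, w < v, v < x. Chaining: x < z < y ≤ w < v < x, which forces x < x — impossible.

Unsatisfiable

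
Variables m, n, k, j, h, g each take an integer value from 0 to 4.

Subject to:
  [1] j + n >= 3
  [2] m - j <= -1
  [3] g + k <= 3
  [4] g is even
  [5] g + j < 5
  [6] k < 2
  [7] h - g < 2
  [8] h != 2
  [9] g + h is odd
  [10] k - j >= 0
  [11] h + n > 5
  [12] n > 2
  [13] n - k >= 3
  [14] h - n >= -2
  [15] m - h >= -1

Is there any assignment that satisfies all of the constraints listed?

Unsatisfiable

Constraints 2, 10, 13, 14, and 15 give j − m ≥ 1, m − h ≥ -1, h − n ≥ -2, n − k ≥ 3, k − j ≥ 0.
Adding all 5 inequalities: the left sides telescope to 0, and the right sides sum to 1 + (-1) + (-2) + 3 + 0 = 1. So 0 ≥ 1, which is false.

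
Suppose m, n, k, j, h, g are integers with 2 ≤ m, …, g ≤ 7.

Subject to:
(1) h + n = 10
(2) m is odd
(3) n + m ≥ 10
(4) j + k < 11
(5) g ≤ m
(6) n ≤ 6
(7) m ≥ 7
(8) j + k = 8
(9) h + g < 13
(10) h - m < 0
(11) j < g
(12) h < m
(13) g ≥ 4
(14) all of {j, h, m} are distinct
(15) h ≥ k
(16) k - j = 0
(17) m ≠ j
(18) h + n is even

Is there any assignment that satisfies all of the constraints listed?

The assignment m = 7, n = 5, k = 4, j = 4, h = 5, g = 7 works:
  constraint 1 holds since h + n = 10.
  constraint 3 holds since n + m = 12.
The rest check out directly.

Satisfiable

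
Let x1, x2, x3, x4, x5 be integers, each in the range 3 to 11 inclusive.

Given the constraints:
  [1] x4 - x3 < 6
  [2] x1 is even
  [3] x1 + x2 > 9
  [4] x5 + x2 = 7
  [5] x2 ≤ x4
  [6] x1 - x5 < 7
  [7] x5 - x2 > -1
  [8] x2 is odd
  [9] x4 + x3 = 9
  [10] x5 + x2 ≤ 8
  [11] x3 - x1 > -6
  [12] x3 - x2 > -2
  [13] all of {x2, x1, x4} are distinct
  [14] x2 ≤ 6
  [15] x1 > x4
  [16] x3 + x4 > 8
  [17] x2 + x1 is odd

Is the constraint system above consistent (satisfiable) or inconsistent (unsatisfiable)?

One satisfying assignment is x1 = 8, x2 = 3, x3 = 3, x4 = 6, x5 = 4.
For the less obvious constraints — constraint 1: x4 - x3 = 3; constraint 3: x1 + x2 = 11; constraint 4: x5 + x2 = 7 — and the others hold by inspection.

Satisfiable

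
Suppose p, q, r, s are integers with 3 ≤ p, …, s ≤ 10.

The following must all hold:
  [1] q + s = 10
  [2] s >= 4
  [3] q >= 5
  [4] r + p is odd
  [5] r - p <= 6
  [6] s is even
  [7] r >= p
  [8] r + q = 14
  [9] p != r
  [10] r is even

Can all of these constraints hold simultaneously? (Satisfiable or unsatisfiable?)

Satisfiable

Take p = 5, q = 6, r = 8, s = 4. Then constraint 1: q + s = 10; constraint 5: r - p = 3; constraint 8: r + q = 14, and every other listed constraint is also met.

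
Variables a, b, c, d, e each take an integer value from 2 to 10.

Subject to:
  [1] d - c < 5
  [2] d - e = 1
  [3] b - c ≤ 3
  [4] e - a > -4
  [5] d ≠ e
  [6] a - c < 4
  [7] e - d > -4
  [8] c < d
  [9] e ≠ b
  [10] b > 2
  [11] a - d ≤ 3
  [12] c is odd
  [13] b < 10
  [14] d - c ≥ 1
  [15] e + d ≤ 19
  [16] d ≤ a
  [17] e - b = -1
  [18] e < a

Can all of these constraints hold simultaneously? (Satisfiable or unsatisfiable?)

Satisfiable

Setting (a, b, c, d, e) = (10, 9, 7, 9, 8) satisfies everything: constraint 1: d - c = 2; constraint 2: d - e = 1; constraint 3: b - c = 2, and the others follow.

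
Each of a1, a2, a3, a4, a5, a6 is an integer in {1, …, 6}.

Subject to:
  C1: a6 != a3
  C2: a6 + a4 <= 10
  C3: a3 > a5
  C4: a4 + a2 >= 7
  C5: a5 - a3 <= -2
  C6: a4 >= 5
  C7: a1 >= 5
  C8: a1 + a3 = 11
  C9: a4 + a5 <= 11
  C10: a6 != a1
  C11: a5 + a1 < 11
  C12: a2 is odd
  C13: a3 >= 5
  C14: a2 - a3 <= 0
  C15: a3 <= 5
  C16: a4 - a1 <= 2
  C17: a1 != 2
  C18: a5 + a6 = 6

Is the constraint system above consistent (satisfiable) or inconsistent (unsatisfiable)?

Try a1 = 6, a2 = 3, a3 = 5, a4 = 6, a5 = 3, a6 = 3.
Check constraint 2: a6 + a4 = 9; constraint 4: a4 + a2 = 9. The remaining constraints are straightforward to verify.

Satisfiable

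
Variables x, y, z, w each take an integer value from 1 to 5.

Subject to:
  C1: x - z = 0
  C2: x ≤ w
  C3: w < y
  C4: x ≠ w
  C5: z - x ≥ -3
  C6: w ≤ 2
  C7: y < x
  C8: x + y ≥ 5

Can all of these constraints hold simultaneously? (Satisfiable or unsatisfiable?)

Constraints 2, 3, and 7 give x ≤ w, w < y, y < x. Chaining: x ≤ w < y < x, which forces x < x — impossible.

Unsatisfiable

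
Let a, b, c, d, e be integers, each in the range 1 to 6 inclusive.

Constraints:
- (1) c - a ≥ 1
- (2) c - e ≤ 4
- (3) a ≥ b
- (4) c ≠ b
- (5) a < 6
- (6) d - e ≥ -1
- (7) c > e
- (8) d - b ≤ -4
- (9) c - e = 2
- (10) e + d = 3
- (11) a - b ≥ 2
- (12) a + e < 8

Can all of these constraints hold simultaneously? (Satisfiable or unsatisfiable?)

Unsatisfiable

Constraints 1, 2, 6, 8, and 11 give e − c ≥ -4, c − a ≥ 1, a − b ≥ 2, b − d ≥ 4, d − e ≥ -1.
Adding all 5 inequalities: the left sides telescope to 0, and the right sides sum to (-4) + 1 + 2 + 4 + (-1) = 2. So 0 ≥ 2, which is false.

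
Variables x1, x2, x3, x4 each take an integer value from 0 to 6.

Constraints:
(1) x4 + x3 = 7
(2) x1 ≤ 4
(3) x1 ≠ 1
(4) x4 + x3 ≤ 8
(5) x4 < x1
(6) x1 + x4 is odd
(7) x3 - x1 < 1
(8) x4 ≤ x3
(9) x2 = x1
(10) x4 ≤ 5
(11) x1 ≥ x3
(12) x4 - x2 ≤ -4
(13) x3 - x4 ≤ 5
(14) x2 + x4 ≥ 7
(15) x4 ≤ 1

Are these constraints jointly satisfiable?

From constraint 15: x4 ≤ 1. From constraints 2 and 11: x3 ≤ x1 ≤ 4. Hence x4 + x3 ≤ 5. But constraint 1 requires x4 + x3 = 7, and 7 > 5. Contradiction.

Unsatisfiable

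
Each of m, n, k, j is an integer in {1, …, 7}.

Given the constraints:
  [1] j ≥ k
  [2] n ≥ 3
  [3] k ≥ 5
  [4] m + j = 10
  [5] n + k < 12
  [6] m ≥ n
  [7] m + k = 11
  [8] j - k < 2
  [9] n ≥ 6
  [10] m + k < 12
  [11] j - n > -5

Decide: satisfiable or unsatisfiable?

Unsatisfiable

From constraints 6 and 9: m ≥ n ≥ 6. From constraints 1 and 3: j ≥ k ≥ 5. Hence m + j ≥ 11. But constraint 4 requires m + j = 10, and 10 < 11. Contradiction.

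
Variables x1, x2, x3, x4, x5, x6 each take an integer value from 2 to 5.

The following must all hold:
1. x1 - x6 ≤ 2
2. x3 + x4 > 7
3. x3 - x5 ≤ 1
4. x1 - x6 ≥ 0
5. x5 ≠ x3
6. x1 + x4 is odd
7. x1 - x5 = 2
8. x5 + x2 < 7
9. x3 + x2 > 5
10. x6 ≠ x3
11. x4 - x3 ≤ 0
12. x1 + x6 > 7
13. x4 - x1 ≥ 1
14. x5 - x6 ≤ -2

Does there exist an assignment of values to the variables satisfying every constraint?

Unsatisfiable

Constraints 3, 4, 11, 13, and 14 give x4 − x1 ≥ 1, x1 − x6 ≥ 0, x6 − x5 ≥ 2, x5 − x3 ≥ -1, x3 − x4 ≥ 0.
Adding all 5 inequalities: the left sides telescope to 0, and the right sides sum to 1 + 0 + 2 + (-1) + 0 = 2. So 0 ≥ 2, which is false.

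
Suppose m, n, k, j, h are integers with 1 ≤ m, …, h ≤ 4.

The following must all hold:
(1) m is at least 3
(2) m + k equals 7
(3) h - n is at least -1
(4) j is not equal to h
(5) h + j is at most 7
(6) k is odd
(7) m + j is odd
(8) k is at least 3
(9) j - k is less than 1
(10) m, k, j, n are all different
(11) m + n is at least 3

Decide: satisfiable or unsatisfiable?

Satisfiable

Take m = 4, n = 2, k = 3, j = 1, h = 4. Then constraint 2: m + k = 7; constraint 3: h - n = 2, and every other listed constraint is also met.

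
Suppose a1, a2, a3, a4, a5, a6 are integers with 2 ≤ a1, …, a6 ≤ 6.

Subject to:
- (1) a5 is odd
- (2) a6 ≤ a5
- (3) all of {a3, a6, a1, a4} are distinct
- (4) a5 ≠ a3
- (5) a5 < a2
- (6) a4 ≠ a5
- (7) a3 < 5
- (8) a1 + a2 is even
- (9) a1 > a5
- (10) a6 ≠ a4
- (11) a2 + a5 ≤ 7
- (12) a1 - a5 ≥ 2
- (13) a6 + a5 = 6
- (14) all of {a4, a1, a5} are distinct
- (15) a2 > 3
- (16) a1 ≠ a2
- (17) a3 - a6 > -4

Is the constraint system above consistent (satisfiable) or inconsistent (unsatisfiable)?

One satisfying assignment is a1 = 6, a2 = 4, a3 = 2, a4 = 4, a5 = 3, a6 = 3.
For the less obvious constraints — constraint 11: a2 + a5 = 7; constraint 12: a1 - a5 = 3; constraint 13: a6 + a5 = 6 — and the others hold by inspection.

Satisfiable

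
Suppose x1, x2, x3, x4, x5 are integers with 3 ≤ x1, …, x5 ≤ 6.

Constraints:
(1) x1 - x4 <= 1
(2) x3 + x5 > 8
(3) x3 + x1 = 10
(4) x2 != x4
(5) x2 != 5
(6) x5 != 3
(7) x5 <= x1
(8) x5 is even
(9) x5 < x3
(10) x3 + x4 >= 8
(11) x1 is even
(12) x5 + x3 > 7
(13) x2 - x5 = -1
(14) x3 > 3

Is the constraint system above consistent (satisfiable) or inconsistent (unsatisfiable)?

Try x1 = 4, x2 = 3, x3 = 6, x4 = 5, x5 = 4.
Check constraint 1: x1 - x4 = -1; constraint 2: x3 + x5 = 10; constraint 3: x3 + x1 = 10. The remaining constraints are straightforward to verify.

Satisfiable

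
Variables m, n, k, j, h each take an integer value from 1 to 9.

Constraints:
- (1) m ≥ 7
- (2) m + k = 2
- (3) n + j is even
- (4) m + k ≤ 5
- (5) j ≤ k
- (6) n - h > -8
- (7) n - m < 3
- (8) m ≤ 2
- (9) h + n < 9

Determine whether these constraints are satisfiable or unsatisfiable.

From constraint 1: m ≥ 7. From constraint 8: m ≤ 2. But 2 < 7, so no value of m works.

Unsatisfiable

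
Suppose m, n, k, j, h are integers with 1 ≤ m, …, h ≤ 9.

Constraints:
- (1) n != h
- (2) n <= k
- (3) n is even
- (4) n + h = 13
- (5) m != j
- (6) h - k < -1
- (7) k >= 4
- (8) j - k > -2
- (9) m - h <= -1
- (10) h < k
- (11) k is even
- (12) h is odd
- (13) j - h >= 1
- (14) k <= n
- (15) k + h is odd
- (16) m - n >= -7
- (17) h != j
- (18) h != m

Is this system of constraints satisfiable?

One satisfying assignment is m = 3, n = 8, k = 8, j = 8, h = 5.
For the less obvious constraints — constraint 4: n + h = 13; constraint 6: h - k = -3; constraint 8: j - k = 0 — and the others hold by inspection.

Satisfiable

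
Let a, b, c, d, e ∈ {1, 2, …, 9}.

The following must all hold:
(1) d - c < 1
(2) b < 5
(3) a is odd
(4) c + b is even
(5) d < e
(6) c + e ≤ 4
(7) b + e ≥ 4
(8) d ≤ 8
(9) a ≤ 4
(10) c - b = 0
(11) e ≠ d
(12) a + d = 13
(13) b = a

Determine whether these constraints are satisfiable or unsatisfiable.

Unsatisfiable

From constraint 9: a ≤ 4. From constraint 8: d ≤ 8. Hence a + d ≤ 12. But constraint 12 requires a + d = 13, and 13 > 12. Contradiction.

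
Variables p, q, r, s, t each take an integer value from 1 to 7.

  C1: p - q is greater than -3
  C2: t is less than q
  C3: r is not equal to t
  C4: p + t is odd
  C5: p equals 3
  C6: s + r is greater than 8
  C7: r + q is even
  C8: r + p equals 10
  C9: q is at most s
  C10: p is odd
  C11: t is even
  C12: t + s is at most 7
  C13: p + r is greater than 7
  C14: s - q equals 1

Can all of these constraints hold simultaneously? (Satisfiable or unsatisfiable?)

Satisfiable

The assignment p = 3, q = 3, r = 7, s = 4, t = 2 works:
  constraint 1 holds since p - q = 0.
  constraint 6 holds since s + r = 11.
  constraint 8 holds since r + p = 10.
The rest check out directly.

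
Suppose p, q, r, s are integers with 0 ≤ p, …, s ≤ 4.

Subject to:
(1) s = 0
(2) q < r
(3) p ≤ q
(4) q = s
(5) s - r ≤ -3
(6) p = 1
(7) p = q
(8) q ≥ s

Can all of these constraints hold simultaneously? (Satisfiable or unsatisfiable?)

Unsatisfiable

Constraint 6 fixes p = 1 and constraint 1 fixes s = 0. Constraints 4 and 7 give p = q = s, so p = s. But 1 ≠ 0 — contradiction.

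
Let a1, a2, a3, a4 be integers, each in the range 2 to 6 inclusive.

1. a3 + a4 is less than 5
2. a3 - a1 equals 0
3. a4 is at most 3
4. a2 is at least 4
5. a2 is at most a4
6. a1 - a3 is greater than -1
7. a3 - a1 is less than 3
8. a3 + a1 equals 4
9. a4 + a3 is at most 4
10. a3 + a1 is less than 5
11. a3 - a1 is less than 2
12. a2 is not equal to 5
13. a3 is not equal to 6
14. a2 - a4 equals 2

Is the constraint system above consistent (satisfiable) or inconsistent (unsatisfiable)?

From constraint 4: a2 ≥ 4. From constraints 3 and 5: a2 ≤ a4 and a4 ≤ 3, so a2 ≤ 3. But 3 < 4, so no value of a2 works.

Unsatisfiable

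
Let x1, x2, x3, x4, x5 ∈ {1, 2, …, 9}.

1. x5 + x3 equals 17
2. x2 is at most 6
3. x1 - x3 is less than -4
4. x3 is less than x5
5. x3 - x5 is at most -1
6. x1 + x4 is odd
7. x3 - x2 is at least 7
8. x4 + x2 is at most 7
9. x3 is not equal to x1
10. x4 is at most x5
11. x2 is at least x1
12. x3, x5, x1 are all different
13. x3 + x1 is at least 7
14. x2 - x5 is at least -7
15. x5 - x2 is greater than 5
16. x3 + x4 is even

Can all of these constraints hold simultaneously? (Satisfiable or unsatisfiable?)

Unsatisfiable

Constraints 5, 7, and 14 give x5 − x3 ≥ 1, x3 − x2 ≥ 7, x2 − x5 ≥ -7.
Adding all 3 inequalities: the left sides telescope to 0, and the right sides sum to 1 + 7 + (-7) = 1. So 0 ≥ 1, which is false.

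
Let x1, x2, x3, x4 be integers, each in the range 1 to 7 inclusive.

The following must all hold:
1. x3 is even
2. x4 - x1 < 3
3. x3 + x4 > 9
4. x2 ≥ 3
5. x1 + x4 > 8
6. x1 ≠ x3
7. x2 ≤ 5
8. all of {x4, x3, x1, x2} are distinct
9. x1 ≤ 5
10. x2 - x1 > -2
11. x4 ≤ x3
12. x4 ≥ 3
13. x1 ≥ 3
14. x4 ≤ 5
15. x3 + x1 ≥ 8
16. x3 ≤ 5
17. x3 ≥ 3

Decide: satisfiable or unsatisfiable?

Constraints 4, 7, 9, 12, 13, 14, 16, and 17 confine each of x4, x3, x1, x2 to the 3 values {3, …, 5}.
Constraint 8 requires all 4 of them to be distinct, but only 3 values are available — impossible by the pigeonhole principle.

Unsatisfiable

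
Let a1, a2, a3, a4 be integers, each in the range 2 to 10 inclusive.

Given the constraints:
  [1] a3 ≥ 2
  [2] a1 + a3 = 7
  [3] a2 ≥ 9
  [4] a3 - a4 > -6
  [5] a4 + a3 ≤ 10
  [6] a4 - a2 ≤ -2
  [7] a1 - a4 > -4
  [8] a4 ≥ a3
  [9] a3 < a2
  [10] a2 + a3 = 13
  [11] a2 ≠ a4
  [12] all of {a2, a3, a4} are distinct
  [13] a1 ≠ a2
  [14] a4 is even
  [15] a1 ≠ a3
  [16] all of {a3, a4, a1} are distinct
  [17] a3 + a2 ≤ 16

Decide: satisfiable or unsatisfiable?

One satisfying assignment is a1 = 4, a2 = 10, a3 = 3, a4 = 6.
For the less obvious constraints — constraint 2: a1 + a3 = 7; constraint 4: a3 - a4 = -3 — and the others hold by inspection.

Satisfiable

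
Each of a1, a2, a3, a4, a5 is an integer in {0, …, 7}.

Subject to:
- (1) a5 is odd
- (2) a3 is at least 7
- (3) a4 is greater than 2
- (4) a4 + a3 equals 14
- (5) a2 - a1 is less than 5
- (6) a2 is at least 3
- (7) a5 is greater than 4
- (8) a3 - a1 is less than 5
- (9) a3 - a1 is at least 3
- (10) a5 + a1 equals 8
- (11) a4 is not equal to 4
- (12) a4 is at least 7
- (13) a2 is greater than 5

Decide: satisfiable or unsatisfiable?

Satisfiable

Setting (a1, a2, a3, a4, a5) = (3, 6, 7, 7, 5) satisfies everything: constraint 4: a4 + a3 = 14; constraint 5: a2 - a1 = 3, and the others follow.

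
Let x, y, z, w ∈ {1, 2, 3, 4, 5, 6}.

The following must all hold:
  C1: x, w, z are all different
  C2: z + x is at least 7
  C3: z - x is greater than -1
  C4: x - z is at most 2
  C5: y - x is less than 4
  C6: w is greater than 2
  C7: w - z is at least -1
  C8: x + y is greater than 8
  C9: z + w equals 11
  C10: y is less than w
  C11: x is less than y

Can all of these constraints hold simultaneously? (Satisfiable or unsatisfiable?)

Satisfiable

Take x = 4, y = 5, z = 5, w = 6. Then constraint 2: z + x = 9; constraint 3: z - x = 1, and every other listed constraint is also met.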